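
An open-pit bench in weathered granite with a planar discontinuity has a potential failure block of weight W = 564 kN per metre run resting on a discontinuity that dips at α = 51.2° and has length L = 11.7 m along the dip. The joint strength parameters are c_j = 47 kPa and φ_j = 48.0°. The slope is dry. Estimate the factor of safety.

FS = 2.14

Resolving the block weight along and normal to the plane and applying the Mohr–Coulomb strength on the joint:
N' = W cosα = 564·cos51.2° = 353.4 kN/m
Driving force T = W sinα = 564·sin51.2° = 439.5 kN/m
Resisting force R = c_j·L + N'·tanφ_j = 47·11.7 + 353.4·tan48.0° = 549.9 + 392.5 = 942.4 kN/m
FS = R / T = 942.4 / 439.5 = 2.144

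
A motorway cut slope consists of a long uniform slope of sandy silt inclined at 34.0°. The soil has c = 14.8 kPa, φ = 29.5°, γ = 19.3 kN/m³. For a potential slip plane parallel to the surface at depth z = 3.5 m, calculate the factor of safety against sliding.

For an infinite slope with a slip plane parallel to the surface (no pore pressure): FS = [c + γz cos²β tanφ] / [γz sinβ cosβ].
γz = 19.3·3.5 = 67.55 kN/m²
Numerator = 14.8 + 67.55·cos²34.0°·tan29.5° = 14.8 + 67.55·0.6873·0.5658 = 41.067 kPa
Denominator = 67.55·sin34.0°·cos34.0° = 67.55·0.5592·0.8290 = 31.316 kPa
FS = 41.067 / 31.316 = 1.311

FS = 1.31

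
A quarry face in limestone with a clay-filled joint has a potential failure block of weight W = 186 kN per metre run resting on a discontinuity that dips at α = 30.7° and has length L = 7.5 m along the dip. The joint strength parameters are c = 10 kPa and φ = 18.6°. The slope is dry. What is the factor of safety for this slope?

FS = 1.36

Resolving the block weight along and normal to the plane and applying the Mohr–Coulomb strength on the joint:
N' = W cosα = 186·cos30.7° = 159.9 kN/m
Driving force T = W sinα = 186·sin30.7° = 95.0 kN/m
Resisting force R = c·L + N'·tanφ = 10·7.5 + 159.9·tan18.6° = 75.0 + 53.8 = 128.8 kN/m
FS = R / T = 128.8 / 95.0 = 1.357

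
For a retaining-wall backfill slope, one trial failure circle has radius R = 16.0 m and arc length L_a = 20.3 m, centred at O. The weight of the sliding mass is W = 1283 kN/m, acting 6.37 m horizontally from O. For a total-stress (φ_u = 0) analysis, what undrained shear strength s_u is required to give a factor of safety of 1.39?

s_u = 35.0 kPa

FS = s_u·L_a·R / (W·d), so s_u = FS·W·d / (L_a·R).
s_u = 1.39·1283·6.37 / (20.30·16.0) = 11360.1 / 324.80 = 34.98 kPa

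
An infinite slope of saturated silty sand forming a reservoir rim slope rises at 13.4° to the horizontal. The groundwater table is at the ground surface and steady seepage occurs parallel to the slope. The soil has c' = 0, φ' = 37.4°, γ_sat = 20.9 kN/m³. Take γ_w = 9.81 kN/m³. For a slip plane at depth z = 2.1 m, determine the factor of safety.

With seepage parallel to the slope and the water table at the surface, the effective normal stress on the slip plane uses the buoyant unit weight γ' = γ_sat − γ_w while the driving shear stress uses γ_sat:
FS = [c' + γ' z cos²β tanφ'] / [γ_sat z sinβ cosβ]
(For c' = 0 this reduces to FS = (γ'/γ_sat)·tanφ'/tanβ.)
γ' = 20.9 − 9.81 = 11.09 kN/m³
Numerator = 0.0 + 11.09·2.1·cos²13.4°·tan37.4° = 0.0 + 11.09·2.1·0.9463·0.7646 = 16.849 kPa
Denominator = 20.9·2.1·sin13.4°·cos13.4° = 20.9·2.1·0.2317·0.9728 = 9.895 kPa
FS = 16.849 / 9.895 = 1.703

FS = 1.70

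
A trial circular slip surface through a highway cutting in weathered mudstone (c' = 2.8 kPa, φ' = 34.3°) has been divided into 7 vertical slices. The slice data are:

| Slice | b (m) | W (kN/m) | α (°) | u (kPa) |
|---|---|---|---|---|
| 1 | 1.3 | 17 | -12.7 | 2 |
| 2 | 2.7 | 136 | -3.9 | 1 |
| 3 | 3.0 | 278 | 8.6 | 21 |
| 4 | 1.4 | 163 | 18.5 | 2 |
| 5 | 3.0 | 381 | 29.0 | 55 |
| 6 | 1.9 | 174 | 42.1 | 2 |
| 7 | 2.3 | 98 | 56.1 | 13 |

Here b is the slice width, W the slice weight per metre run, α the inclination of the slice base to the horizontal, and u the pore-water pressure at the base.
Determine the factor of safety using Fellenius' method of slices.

FS = 1.26

Ordinary method of slices: FS = Σ[c'·Δl_i + (W_i cosα_i − u_i·Δl_i)·tanφ'] / Σ W_i sinα_i, with Δl_i = b_i / cosα_i.
Slice 1: Δl = 1.3/cos(-12.7°) = 1.333 m; N'_1 = 17·cos(-12.7°) − 2·1.333 = 13.9; c'Δl = 3.73; W sinα = -3.7
Slice 2: Δl = 2.7/cos(-3.9°) = 2.706 m; N'_2 = 136·cos(-3.9°) − 1·2.706 = 133.0; c'Δl = 7.58; W sinα = -9.3
Slice 3: Δl = 3.0/cos8.6° = 3.034 m; N'_3 = 278·cos8.6° − 21·3.034 = 211.2; c'Δl = 8.50; W sinα = 41.6
Slice 4: Δl = 1.4/cos18.5° = 1.476 m; N'_4 = 163·cos18.5° − 2·1.476 = 151.6; c'Δl = 4.13; W sinα = 51.7
Slice 5: Δl = 3.0/cos29.0° = 3.430 m; N'_5 = 381·cos29.0° − 55·3.430 = 144.6; c'Δl = 9.60; W sinα = 184.7
Slice 6: Δl = 1.9/cos42.1° = 2.561 m; N'_6 = 174·cos42.1° − 2·2.561 = 124.0; c'Δl = 7.17; W sinα = 116.7
Slice 7: Δl = 2.3/cos56.1° = 4.124 m; N'_7 = 98·cos56.1° − 13·4.124 = 1.1; c'Δl = 11.55; W sinα = 81.3
Σc'Δl = 52.3 kN/m; ΣN' = 779.3 kN/m; ΣW sinα = 463.0 kN/m
Resisting = 52.3 + 779.3·tan34.3° = 52.3 + 531.6 = 583.9 kN/m
FS = 583.9 / 463.0 = 1.261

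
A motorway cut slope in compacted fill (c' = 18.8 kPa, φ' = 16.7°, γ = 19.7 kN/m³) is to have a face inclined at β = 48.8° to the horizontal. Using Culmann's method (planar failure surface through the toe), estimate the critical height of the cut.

Culmann's analysis gives the critical failure plane at α_cr = (β + φ')/2 = (48.8 + 16.7)/2 = 32.8°, and the critical height
H_c = (4c'/γ) · sinβ cosφ' / [1 − cos(β − φ')]
    = (4·18.8/19.7) · sin48.8°·cos16.7° / [1 − cos(32.1°)]
    = 3.817 · 0.7524·0.9578 / [1 − 0.8471]
    = 3.817 · 0.7207 / 0.1529
    = 17.99 m

H_c = 17.99 m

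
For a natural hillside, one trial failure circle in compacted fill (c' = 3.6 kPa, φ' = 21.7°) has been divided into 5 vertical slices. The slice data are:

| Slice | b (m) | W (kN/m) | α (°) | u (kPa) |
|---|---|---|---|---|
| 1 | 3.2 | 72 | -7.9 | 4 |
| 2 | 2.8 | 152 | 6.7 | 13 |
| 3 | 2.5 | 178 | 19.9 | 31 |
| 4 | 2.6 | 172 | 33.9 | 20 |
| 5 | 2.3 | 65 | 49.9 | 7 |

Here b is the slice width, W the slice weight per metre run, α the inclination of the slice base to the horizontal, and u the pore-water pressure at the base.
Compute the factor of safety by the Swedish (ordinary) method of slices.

Ordinary method of slices: FS = Σ[c'·Δl_i + (W_i cosα_i − u_i·Δl_i)·tanφ'] / Σ W_i sinα_i, with Δl_i = b_i / cosα_i.
Slice 1: Δl = 3.2/cos(-7.9°) = 3.231 m; N'_1 = 72·cos(-7.9°) − 4·3.231 = 58.4; c'Δl = 11.63; W sinα = -9.9
Slice 2: Δl = 2.8/cos6.7° = 2.819 m; N'_2 = 152·cos6.7° − 13·2.819 = 114.3; c'Δl = 10.15; W sinα = 17.7
Slice 3: Δl = 2.5/cos19.9° = 2.659 m; N'_3 = 178·cos19.9° − 31·2.659 = 84.9; c'Δl = 9.57; W sinα = 60.6
Slice 4: Δl = 2.6/cos33.9° = 3.132 m; N'_4 = 172·cos33.9° − 20·3.132 = 80.1; c'Δl = 11.28; W sinα = 95.9
Slice 5: Δl = 2.3/cos49.9° = 3.571 m; N'_5 = 65·cos49.9° − 7·3.571 = 16.9; c'Δl = 12.85; W sinα = 49.7
Σc'Δl = 55.5 kN/m; ΣN' = 354.6 kN/m; ΣW sinα = 214.1 kN/m
Resisting = 55.5 + 354.6·tan21.7° = 55.5 + 141.1 = 196.6 kN/m
FS = 196.6 / 214.1 = 0.918

FS = 0.92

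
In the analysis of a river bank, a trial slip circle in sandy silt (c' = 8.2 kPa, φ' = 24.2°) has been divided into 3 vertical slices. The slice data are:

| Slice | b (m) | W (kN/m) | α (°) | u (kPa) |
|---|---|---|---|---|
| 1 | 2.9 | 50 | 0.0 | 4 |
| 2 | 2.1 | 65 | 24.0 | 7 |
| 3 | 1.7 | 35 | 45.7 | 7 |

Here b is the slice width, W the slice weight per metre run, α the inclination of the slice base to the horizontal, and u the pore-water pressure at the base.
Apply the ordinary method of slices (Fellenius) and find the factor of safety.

Ordinary method of slices: FS = Σ[c'·Δl_i + (W_i cosα_i − u_i·Δl_i)·tanφ'] / Σ W_i sinα_i, with Δl_i = b_i / cosα_i.
Slice 1: Δl = 2.9/cos0.0° = 2.900 m; N'_1 = 50·cos0.0° − 4·2.900 = 38.4; c'Δl = 23.78; W sinα = 0.0
Slice 2: Δl = 2.1/cos24.0° = 2.299 m; N'_2 = 65·cos24.0° − 7·2.299 = 43.3; c'Δl = 18.85; W sinα = 26.4
Slice 3: Δl = 1.7/cos45.7° = 2.434 m; N'_3 = 35·cos45.7° − 7·2.434 = 7.4; c'Δl = 19.96; W sinα = 25.0
Σc'Δl = 62.6 kN/m; ΣN' = 89.1 kN/m; ΣW sinα = 51.5 kN/m
Resisting = 62.6 + 89.1·tan24.2° = 62.6 + 40.0 = 102.6 kN/m
FS = 102.6 / 51.5 = 1.993

FS = 1.99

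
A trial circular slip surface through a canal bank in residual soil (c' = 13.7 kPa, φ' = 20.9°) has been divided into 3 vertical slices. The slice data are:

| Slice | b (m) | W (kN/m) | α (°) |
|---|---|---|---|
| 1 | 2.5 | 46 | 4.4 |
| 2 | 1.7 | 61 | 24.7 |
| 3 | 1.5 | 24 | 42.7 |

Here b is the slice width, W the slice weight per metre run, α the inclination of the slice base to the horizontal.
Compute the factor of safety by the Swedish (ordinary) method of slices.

Ordinary method of slices: FS = Σ[c'·Δl_i + (W_i cosα_i)·tanφ'] / Σ W_i sinα_i, with Δl_i = b_i / cosα_i.
Slice 1: Δl = 2.5/cos4.4° = 2.507 m; N'_1 = 46·cos4.4° = 45.9; c'Δl = 34.35; W sinα = 3.5
Slice 2: Δl = 1.7/cos24.7° = 1.871 m; N'_2 = 61·cos24.7° = 55.4; c'Δl = 25.64; W sinα = 25.5
Slice 3: Δl = 1.5/cos42.7° = 2.041 m; N'_3 = 24·cos42.7° = 17.6; c'Δl = 27.96; W sinα = 16.3
Σc'Δl = 87.9 kN/m; ΣN' = 118.9 kN/m; ΣW sinα = 45.3 kN/m
Resisting = 87.9 + 118.9·tan20.9° = 87.9 + 45.4 = 133.4 kN/m
FS = 133.4 / 45.3 = 2.944

FS = 2.94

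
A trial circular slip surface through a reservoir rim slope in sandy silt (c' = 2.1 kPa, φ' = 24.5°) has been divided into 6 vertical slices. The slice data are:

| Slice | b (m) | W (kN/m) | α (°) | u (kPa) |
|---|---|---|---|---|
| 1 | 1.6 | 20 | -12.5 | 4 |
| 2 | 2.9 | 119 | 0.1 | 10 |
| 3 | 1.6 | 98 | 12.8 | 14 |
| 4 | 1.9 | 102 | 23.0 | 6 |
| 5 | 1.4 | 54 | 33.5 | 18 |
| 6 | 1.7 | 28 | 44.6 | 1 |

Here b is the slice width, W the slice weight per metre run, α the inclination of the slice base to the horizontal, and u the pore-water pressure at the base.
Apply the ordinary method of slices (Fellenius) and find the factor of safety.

Ordinary method of slices: FS = Σ[c'·Δl_i + (W_i cosα_i − u_i·Δl_i)·tanφ'] / Σ W_i sinα_i, with Δl_i = b_i / cosα_i.
Slice 1: Δl = 1.6/cos(-12.5°) = 1.639 m; N'_1 = 20·cos(-12.5°) − 4·1.639 = 13.0; c'Δl = 3.44; W sinα = -4.3
Slice 2: Δl = 2.9/cos0.1° = 2.900 m; N'_2 = 119·cos0.1° − 10·2.900 = 90.0; c'Δl = 6.09; W sinα = 0.2
Slice 3: Δl = 1.6/cos12.8° = 1.641 m; N'_3 = 98·cos12.8° − 14·1.641 = 72.6; c'Δl = 3.45; W sinα = 21.7
Slice 4: Δl = 1.9/cos23.0° = 2.064 m; N'_4 = 102·cos23.0° − 6·2.064 = 81.5; c'Δl = 4.33; W sinα = 39.9
Slice 5: Δl = 1.4/cos33.5° = 1.679 m; N'_5 = 54·cos33.5° − 18·1.679 = 14.8; c'Δl = 3.53; W sinα = 29.8
Slice 6: Δl = 1.7/cos44.6° = 2.388 m; N'_6 = 28·cos44.6° − 1·2.388 = 17.5; c'Δl = 5.01; W sinα = 19.7
Σc'Δl = 25.9 kN/m; ΣN' = 289.4 kN/m; ΣW sinα = 106.9 kN/m
Resisting = 25.9 + 289.4·tan24.5° = 25.9 + 131.9 = 157.8 kN/m
FS = 157.8 / 106.9 = 1.476

FS = 1.48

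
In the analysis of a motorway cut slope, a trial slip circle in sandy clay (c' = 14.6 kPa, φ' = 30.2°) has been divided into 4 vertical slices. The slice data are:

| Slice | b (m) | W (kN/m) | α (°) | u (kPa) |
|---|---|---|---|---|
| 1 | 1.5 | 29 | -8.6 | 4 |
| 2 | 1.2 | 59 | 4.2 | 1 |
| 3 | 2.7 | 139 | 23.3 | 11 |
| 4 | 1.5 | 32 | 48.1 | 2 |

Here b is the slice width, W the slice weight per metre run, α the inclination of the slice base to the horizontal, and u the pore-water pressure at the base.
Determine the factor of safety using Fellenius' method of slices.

FS = 2.89

Ordinary method of slices: FS = Σ[c'·Δl_i + (W_i cosα_i − u_i·Δl_i)·tanφ'] / Σ W_i sinα_i, with Δl_i = b_i / cosα_i.
Slice 1: Δl = 1.5/cos(-8.6°) = 1.517 m; N'_1 = 29·cos(-8.6°) − 4·1.517 = 22.6; c'Δl = 22.15; W sinα = -4.3
Slice 2: Δl = 1.2/cos4.2° = 1.203 m; N'_2 = 59·cos4.2° − 1·1.203 = 57.6; c'Δl = 17.57; W sinα = 4.3
Slice 3: Δl = 2.7/cos23.3° = 2.940 m; N'_3 = 139·cos23.3° − 11·2.940 = 95.3; c'Δl = 42.92; W sinα = 55.0
Slice 4: Δl = 1.5/cos48.1° = 2.246 m; N'_4 = 32·cos48.1° − 2·2.246 = 16.9; c'Δl = 32.79; W sinα = 23.8
Σc'Δl = 115.4 kN/m; ΣN' = 192.4 kN/m; ΣW sinα = 78.8 kN/m
Resisting = 115.4 + 192.4·tan30.2° = 115.4 + 112.0 = 227.4 kN/m
FS = 227.4 / 78.8 = 2.887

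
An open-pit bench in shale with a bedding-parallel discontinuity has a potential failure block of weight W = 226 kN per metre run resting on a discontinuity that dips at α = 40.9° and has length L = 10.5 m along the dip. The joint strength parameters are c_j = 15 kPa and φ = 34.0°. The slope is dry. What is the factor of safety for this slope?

Resolving the block weight along and normal to the plane and applying the Mohr–Coulomb strength on the joint:
N' = W cosα = 226·cos40.9° = 170.8 kN/m
Driving force T = W sinα = 226·sin40.9° = 148.0 kN/m
Resisting force R = c_j·L + N'·tanφ = 15·10.5 + 170.8·tan34.0° = 157.5 + 115.2 = 272.7 kN/m
FS = R / T = 272.7 / 148.0 = 1.843

FS = 1.84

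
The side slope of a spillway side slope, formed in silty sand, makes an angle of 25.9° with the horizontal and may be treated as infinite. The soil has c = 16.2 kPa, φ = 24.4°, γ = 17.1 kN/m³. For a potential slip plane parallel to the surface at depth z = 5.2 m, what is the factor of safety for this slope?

FS = 1.40

For an infinite slope with a slip plane parallel to the surface (no pore pressure): FS = [c + γz cos²β tanφ] / [γz sinβ cosβ].
γz = 17.1·5.2 = 88.92 kN/m²
Numerator = 16.2 + 88.92·cos²25.9°·tan24.4° = 16.2 + 88.92·0.8092·0.4536 = 48.840 kPa
Denominator = 88.92·sin25.9°·cos25.9° = 88.92·0.4368·0.8996 = 34.939 kPa
FS = 48.840 / 34.939 = 1.398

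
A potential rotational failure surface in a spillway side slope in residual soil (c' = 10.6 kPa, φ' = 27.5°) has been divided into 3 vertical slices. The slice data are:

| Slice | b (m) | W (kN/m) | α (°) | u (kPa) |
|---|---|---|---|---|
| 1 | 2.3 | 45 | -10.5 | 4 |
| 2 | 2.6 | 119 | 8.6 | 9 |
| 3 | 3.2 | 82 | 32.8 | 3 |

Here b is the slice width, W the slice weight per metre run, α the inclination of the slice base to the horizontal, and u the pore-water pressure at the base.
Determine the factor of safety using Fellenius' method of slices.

FS = 3.52

Ordinary method of slices: FS = Σ[c'·Δl_i + (W_i cosα_i − u_i·Δl_i)·tanφ'] / Σ W_i sinα_i, with Δl_i = b_i / cosα_i.
Slice 1: Δl = 2.3/cos(-10.5°) = 2.339 m; N'_1 = 45·cos(-10.5°) − 4·2.339 = 34.9; c'Δl = 24.80; W sinα = -8.2
Slice 2: Δl = 2.6/cos8.6° = 2.630 m; N'_2 = 119·cos8.6° − 9·2.630 = 94.0; c'Δl = 27.87; W sinα = 17.8
Slice 3: Δl = 3.2/cos32.8° = 3.807 m; N'_3 = 82·cos32.8° − 3·3.807 = 57.5; c'Δl = 40.35; W sinα = 44.4
Σc'Δl = 93.0 kN/m; ΣN' = 186.4 kN/m; ΣW sinα = 54.0 kN/m
Resisting = 93.0 + 186.4·tan27.5° = 93.0 + 97.0 = 190.1 kN/m
FS = 190.1 / 54.0 = 3.519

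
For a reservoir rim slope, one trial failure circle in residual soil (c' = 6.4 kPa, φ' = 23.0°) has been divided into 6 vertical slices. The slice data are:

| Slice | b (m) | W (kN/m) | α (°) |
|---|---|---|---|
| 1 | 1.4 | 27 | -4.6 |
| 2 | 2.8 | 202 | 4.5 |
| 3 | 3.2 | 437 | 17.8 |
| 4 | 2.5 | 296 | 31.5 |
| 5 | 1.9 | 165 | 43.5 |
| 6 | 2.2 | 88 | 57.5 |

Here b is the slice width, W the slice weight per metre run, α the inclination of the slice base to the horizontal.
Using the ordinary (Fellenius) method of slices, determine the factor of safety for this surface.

Ordinary method of slices: FS = Σ[c'·Δl_i + (W_i cosα_i)·tanφ'] / Σ W_i sinα_i, with Δl_i = b_i / cosα_i.
Slice 1: Δl = 1.4/cos(-4.6°) = 1.405 m; N'_1 = 27·cos(-4.6°) = 26.9; c'Δl = 8.99; W sinα = -2.2
Slice 2: Δl = 2.8/cos4.5° = 2.809 m; N'_2 = 202·cos4.5° = 201.4; c'Δl = 17.98; W sinα = 15.8
Slice 3: Δl = 3.2/cos17.8° = 3.361 m; N'_3 = 437·cos17.8° = 416.1; c'Δl = 21.51; W sinα = 133.6
Slice 4: Δl = 2.5/cos31.5° = 2.932 m; N'_4 = 296·cos31.5° = 252.4; c'Δl = 18.77; W sinα = 154.7
Slice 5: Δl = 1.9/cos43.5° = 2.619 m; N'_5 = 165·cos43.5° = 119.7; c'Δl = 16.76; W sinα = 113.6
Slice 6: Δl = 2.2/cos57.5° = 4.095 m; N'_6 = 88·cos57.5° = 47.3; c'Δl = 26.21; W sinα = 74.2
Σc'Δl = 110.2 kN/m; ΣN' = 1063.7 kN/m; ΣW sinα = 489.7 kN/m
Resisting = 110.2 + 1063.7·tan23.0° = 110.2 + 451.5 = 561.7 kN/m
FS = 561.7 / 489.7 = 1.147

FS = 1.15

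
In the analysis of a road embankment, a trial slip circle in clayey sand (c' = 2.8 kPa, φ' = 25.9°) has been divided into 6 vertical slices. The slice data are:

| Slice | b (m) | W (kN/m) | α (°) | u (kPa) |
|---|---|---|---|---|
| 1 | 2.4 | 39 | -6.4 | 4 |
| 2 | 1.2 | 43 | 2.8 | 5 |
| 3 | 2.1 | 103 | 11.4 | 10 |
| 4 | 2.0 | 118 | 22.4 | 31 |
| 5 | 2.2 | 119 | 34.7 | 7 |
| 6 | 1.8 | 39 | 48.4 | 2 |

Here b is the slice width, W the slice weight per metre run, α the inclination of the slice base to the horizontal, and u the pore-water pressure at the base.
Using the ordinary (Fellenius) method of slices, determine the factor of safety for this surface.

Ordinary method of slices: FS = Σ[c'·Δl_i + (W_i cosα_i − u_i·Δl_i)·tanφ'] / Σ W_i sinα_i, with Δl_i = b_i / cosα_i.
Slice 1: Δl = 2.4/cos(-6.4°) = 2.415 m; N'_1 = 39·cos(-6.4°) − 4·2.415 = 29.1; c'Δl = 6.76; W sinα = -4.3
Slice 2: Δl = 1.2/cos2.8° = 1.201 m; N'_2 = 43·cos2.8° − 5·1.201 = 36.9; c'Δl = 3.36; W sinα = 2.1
Slice 3: Δl = 2.1/cos11.4° = 2.142 m; N'_3 = 103·cos11.4° − 10·2.142 = 79.5; c'Δl = 6.00; W sinα = 20.4
Slice 4: Δl = 2.0/cos22.4° = 2.163 m; N'_4 = 118·cos22.4° − 31·2.163 = 42.0; c'Δl = 6.06; W sinα = 45.0
Slice 5: Δl = 2.2/cos34.7° = 2.676 m; N'_5 = 119·cos34.7° − 7·2.676 = 79.1; c'Δl = 7.49; W sinα = 67.7
Slice 6: Δl = 1.8/cos48.4° = 2.711 m; N'_6 = 39·cos48.4° − 2·2.711 = 20.5; c'Δl = 7.59; W sinα = 29.2
Σc'Δl = 37.3 kN/m; ΣN' = 287.2 kN/m; ΣW sinα = 160.0 kN/m
Resisting = 37.3 + 287.2·tan25.9° = 37.3 + 139.5 = 176.7 kN/m
FS = 176.7 / 160.0 = 1.105

FS = 1.10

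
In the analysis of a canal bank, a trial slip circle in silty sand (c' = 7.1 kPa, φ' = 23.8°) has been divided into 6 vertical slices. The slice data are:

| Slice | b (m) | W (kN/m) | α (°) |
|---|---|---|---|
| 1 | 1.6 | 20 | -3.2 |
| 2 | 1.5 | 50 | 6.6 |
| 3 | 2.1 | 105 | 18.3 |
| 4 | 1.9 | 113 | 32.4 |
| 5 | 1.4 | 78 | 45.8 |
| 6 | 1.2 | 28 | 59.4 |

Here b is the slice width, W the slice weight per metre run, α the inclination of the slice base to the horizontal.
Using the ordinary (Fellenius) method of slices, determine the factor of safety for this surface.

Ordinary method of slices: FS = Σ[c'·Δl_i + (W_i cosα_i)·tanφ'] / Σ W_i sinα_i, with Δl_i = b_i / cosα_i.
Slice 1: Δl = 1.6/cos(-3.2°) = 1.602 m; N'_1 = 20·cos(-3.2°) = 20.0; c'Δl = 11.38; W sinα = -1.1
Slice 2: Δl = 1.5/cos6.6° = 1.510 m; N'_2 = 50·cos6.6° = 49.7; c'Δl = 10.72; W sinα = 5.7
Slice 3: Δl = 2.1/cos18.3° = 2.212 m; N'_3 = 105·cos18.3° = 99.7; c'Δl = 15.70; W sinα = 33.0
Slice 4: Δl = 1.9/cos32.4° = 2.250 m; N'_4 = 113·cos32.4° = 95.4; c'Δl = 15.98; W sinα = 60.5
Slice 5: Δl = 1.4/cos45.8° = 2.008 m; N'_5 = 78·cos45.8° = 54.4; c'Δl = 14.26; W sinα = 55.9
Slice 6: Δl = 1.2/cos59.4° = 2.357 m; N'_6 = 28·cos59.4° = 14.3; c'Δl = 16.74; W sinα = 24.1
Σc'Δl = 84.8 kN/m; ΣN' = 333.4 kN/m; ΣW sinα = 178.2 kN/m
Resisting = 84.8 + 333.4·tan23.8° = 84.8 + 147.0 = 231.8 kN/m
FS = 231.8 / 178.2 = 1.301

FS = 1.30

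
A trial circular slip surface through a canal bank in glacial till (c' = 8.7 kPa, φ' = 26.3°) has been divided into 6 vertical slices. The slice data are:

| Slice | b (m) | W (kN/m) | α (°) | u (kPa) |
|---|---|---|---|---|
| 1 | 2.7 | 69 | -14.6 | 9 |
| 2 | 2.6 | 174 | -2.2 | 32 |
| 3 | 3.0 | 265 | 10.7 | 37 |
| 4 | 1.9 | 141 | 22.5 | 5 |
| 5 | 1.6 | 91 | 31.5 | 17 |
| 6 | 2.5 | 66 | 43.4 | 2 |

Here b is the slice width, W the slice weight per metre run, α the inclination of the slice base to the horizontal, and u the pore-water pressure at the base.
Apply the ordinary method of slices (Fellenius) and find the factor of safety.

FS = 2.20

Ordinary method of slices: FS = Σ[c'·Δl_i + (W_i cosα_i − u_i·Δl_i)·tanφ'] / Σ W_i sinα_i, with Δl_i = b_i / cosα_i.
Slice 1: Δl = 2.7/cos(-14.6°) = 2.790 m; N'_1 = 69·cos(-14.6°) − 9·2.790 = 41.7; c'Δl = 24.27; W sinα = -17.4
Slice 2: Δl = 2.6/cos(-2.2°) = 2.602 m; N'_2 = 174·cos(-2.2°) − 32·2.602 = 90.6; c'Δl = 22.64; W sinα = -6.7
Slice 3: Δl = 3.0/cos10.7° = 3.053 m; N'_3 = 265·cos10.7° − 37·3.053 = 147.4; c'Δl = 26.56; W sinα = 49.2
Slice 4: Δl = 1.9/cos22.5° = 2.057 m; N'_4 = 141·cos22.5° − 5·2.057 = 120.0; c'Δl = 17.89; W sinα = 54.0
Slice 5: Δl = 1.6/cos31.5° = 1.877 m; N'_5 = 91·cos31.5° − 17·1.877 = 45.7; c'Δl = 16.33; W sinα = 47.5
Slice 6: Δl = 2.5/cos43.4° = 3.441 m; N'_6 = 66·cos43.4° − 2·3.441 = 41.1; c'Δl = 29.93; W sinα = 45.3
Σc'Δl = 137.6 kN/m; ΣN' = 486.4 kN/m; ΣW sinα = 172.0 kN/m
Resisting = 137.6 + 486.4·tan26.3° = 137.6 + 240.4 = 378.0 kN/m
FS = 378.0 / 172.0 = 2.198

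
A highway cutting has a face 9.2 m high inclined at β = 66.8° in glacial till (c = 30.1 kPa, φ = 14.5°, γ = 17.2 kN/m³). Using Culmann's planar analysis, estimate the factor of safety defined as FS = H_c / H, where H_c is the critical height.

FS = 1.74

H_c = (4c/γ) · sinβ cosφ / [1 − cos(β − φ)]
    = (4·30.1/17.2) · sin66.8°·cos14.5° / [1 − cos52.3°]
    = 7.000 · 0.8899 / 0.3885 = 16.03 m
FS = H_c / H = 16.03 / 9.2 = 1.743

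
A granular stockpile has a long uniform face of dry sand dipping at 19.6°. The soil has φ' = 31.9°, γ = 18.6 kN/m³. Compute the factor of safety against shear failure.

For a dry cohesionless infinite slope the factor of safety is FS = tanφ' / tanβ.
FS = tan31.9° / tan19.6° = 0.6224 / 0.3561 = 1.748

FS = 1.75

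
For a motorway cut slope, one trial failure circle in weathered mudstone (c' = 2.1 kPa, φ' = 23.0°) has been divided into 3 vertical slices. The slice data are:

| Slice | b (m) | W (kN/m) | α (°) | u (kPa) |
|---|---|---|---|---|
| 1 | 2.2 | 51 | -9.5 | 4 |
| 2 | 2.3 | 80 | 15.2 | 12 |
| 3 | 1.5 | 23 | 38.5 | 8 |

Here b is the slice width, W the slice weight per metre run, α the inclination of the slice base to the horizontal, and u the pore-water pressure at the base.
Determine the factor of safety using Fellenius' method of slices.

Ordinary method of slices: FS = Σ[c'·Δl_i + (W_i cosα_i − u_i·Δl_i)·tanφ'] / Σ W_i sinα_i, with Δl_i = b_i / cosα_i.
Slice 1: Δl = 2.2/cos(-9.5°) = 2.231 m; N'_1 = 51·cos(-9.5°) − 4·2.231 = 41.4; c'Δl = 4.68; W sinα = -8.4
Slice 2: Δl = 2.3/cos15.2° = 2.383 m; N'_2 = 80·cos15.2° − 12·2.383 = 48.6; c'Δl = 5.01; W sinα = 21.0
Slice 3: Δl = 1.5/cos38.5° = 1.917 m; N'_3 = 23·cos38.5° − 8·1.917 = 2.7; c'Δl = 4.03; W sinα = 14.3
Σc'Δl = 13.7 kN/m; ΣN' = 92.6 kN/m; ΣW sinα = 26.9 kN/m
Resisting = 13.7 + 92.6·tan23.0° = 13.7 + 39.3 = 53.0 kN/m
FS = 53.0 / 26.9 = 1.974

FS = 1.97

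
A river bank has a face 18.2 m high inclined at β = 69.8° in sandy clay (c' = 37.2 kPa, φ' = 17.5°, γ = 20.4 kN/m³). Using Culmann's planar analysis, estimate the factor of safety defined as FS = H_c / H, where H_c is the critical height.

H_c = (4c'/γ) · sinβ cosφ' / [1 − cos(β − φ')]
    = (4·37.2/20.4) · sin69.8°·cos17.5° / [1 − cos52.3°]
    = 7.294 · 0.8951 / 0.3885 = 16.81 m
FS = H_c / H = 16.81 / 18.2 = 0.923

FS = 0.92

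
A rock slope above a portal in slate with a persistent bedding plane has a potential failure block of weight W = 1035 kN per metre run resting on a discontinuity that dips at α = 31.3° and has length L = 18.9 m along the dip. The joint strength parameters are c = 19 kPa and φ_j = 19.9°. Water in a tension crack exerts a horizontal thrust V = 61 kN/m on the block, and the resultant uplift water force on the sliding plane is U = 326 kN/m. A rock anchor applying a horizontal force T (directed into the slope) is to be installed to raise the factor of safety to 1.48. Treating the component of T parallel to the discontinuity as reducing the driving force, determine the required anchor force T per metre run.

T = 222 kN/m

Resolving forces along and normal to the sliding plane, with the horizontal anchor force T adding T·sinα to the effective normal force and T·cosα acting up the plane against the driving force:
FS = [cL + (W cosα − U − V sinα + T sinα) tanφ_j] / [W sinα + V cosα − T cosα]
Without the anchor: N' = 526.7 kN/m, driving T_d = 589.8 kN/m, resisting R = 19·18.9 + 526.7·tan19.9° = 549.8 kN/m, FS = 0.93.
Setting FS = 1.48 and solving for T:
1.48·(589.8 − T cos31.3°) = 549.8 + T sin31.3°·tan19.9°
T·(sin31.3°·tan19.9° + 1.48·cos31.3°) = 1.48·589.8 − 549.8
T·(0.5195·0.3620 + 1.48·0.8545) = 872.9 − 549.8 = 323.2
T·1.4527 = 323.2
T = 222.5 kN/m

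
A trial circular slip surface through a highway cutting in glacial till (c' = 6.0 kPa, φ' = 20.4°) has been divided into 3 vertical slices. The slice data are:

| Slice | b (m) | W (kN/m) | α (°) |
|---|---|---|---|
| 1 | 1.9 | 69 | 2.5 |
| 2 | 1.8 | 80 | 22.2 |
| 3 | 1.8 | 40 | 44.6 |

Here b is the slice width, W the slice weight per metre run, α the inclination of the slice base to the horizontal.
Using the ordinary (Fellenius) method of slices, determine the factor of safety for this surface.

Ordinary method of slices: FS = Σ[c'·Δl_i + (W_i cosα_i)·tanφ'] / Σ W_i sinα_i, with Δl_i = b_i / cosα_i.
Slice 1: Δl = 1.9/cos2.5° = 1.902 m; N'_1 = 69·cos2.5° = 68.9; c'Δl = 11.41; W sinα = 3.0
Slice 2: Δl = 1.8/cos22.2° = 1.944 m; N'_2 = 80·cos22.2° = 74.1; c'Δl = 11.66; W sinα = 30.2
Slice 3: Δl = 1.8/cos44.6° = 2.528 m; N'_3 = 40·cos44.6° = 28.5; c'Δl = 15.17; W sinα = 28.1
Σc'Δl = 38.2 kN/m; ΣN' = 171.5 kN/m; ΣW sinα = 61.3 kN/m
Resisting = 38.2 + 171.5·tan20.4° = 38.2 + 63.8 = 102.0 kN/m
FS = 102.0 / 61.3 = 1.664

FS = 1.66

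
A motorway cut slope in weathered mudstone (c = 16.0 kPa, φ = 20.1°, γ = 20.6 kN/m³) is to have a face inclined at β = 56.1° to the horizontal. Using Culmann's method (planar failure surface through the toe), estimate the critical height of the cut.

Culmann's analysis gives the critical failure plane at α_cr = (β + φ)/2 = (56.1 + 20.1)/2 = 38.1°, and the critical height
H_c = (4c/γ) · sinβ cosφ / [1 − cos(β − φ)]
    = (4·16.0/20.6) · sin56.1°·cos20.1° / [1 − cos(36.0°)]
    = 3.107 · 0.8300·0.9391 / [1 − 0.8090]
    = 3.107 · 0.7795 / 0.1910
    = 12.68 m

H_c = 12.68 m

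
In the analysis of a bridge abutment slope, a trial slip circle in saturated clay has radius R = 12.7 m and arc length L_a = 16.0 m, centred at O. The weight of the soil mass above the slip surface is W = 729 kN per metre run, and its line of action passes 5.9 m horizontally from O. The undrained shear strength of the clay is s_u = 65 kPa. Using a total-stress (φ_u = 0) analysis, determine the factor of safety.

FS = 3.07

Taking moments about the centre O, the resisting moment is provided by the undrained shear strength acting along the arc:
M_R = s_u·L_a·R = 65·16.00·12.7 = 13208.0 kN·m/m
M_D = W·d = 729·5.9 = 4301.1 kN·m/m
FS = M_R / M_D = 13208.0 / 4301.1 = 3.071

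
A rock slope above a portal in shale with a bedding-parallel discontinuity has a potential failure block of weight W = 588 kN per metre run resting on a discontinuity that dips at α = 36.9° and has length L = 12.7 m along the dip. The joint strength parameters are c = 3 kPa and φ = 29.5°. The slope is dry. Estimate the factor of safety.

FS = 0.86

Resolving the block weight along and normal to the plane and applying the Mohr–Coulomb strength on the joint:
N' = W cosα = 588·cos36.9° = 470.2 kN/m
Driving force T = W sinα = 588·sin36.9° = 353.0 kN/m
Resisting force R = c·L + N'·tanφ = 3·12.7 + 470.2·tan29.5° = 38.1 + 266.0 = 304.1 kN/m
FS = R / T = 304.1 / 353.0 = 0.861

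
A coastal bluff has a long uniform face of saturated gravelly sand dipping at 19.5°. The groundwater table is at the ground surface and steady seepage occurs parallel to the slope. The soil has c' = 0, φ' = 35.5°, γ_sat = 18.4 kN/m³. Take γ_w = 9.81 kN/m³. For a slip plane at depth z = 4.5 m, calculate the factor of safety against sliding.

FS = 0.94

With seepage parallel to the slope and the water table at the surface, the effective normal stress on the slip plane uses the buoyant unit weight γ' = γ_sat − γ_w while the driving shear stress uses γ_sat:
FS = [c' + γ' z cos²β tanφ'] / [γ_sat z sinβ cosβ]
(For c' = 0 this reduces to FS = (γ'/γ_sat)·tanφ'/tanβ.)
γ' = 18.4 − 9.81 = 8.59 kN/m³
Numerator = 0.0 + 8.59·4.5·cos²19.5°·tan35.5° = 0.0 + 8.59·4.5·0.8886·0.7133 = 24.500 kPa
Denominator = 18.4·4.5·sin19.5°·cos19.5° = 18.4·4.5·0.3338·0.9426 = 26.054 kPa
FS = 24.500 / 26.054 = 0.940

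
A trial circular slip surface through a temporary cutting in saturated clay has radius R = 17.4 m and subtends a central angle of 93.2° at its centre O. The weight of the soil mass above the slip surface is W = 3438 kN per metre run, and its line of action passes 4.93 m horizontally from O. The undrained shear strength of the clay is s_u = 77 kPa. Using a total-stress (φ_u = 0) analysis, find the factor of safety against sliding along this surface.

FS = 2.24

Taking moments about the centre O, the resisting moment is provided by the undrained shear strength acting along the arc:
Arc length L_a = R·θ = 17.4·(93.2°·π/180) = 17.4·1.6266 = 28.30 m
M_R = s_u·L_a·R = 77·28.30·17.4 = 37921.2 kN·m/m
M_D = W·d = 3438·4.93 = 16949.3 kN·m/m
FS = M_R / M_D = 37921.2 / 16949.3 = 2.237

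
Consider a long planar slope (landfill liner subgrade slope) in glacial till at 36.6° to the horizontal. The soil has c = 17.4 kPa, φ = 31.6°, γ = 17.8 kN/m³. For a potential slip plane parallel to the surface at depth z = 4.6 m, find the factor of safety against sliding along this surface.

For an infinite slope with a slip plane parallel to the surface (no pore pressure): FS = [c + γz cos²β tanφ] / [γz sinβ cosβ].
γz = 17.8·4.6 = 81.88 kN/m²
Numerator = 17.4 + 81.88·cos²36.6°·tan31.6° = 17.4 + 81.88·0.6445·0.6152 = 49.866 kPa
Denominator = 81.88·sin36.6°·cos36.6° = 81.88·0.5962·0.8028 = 39.193 kPa
FS = 49.866 / 39.193 = 1.272

FS = 1.27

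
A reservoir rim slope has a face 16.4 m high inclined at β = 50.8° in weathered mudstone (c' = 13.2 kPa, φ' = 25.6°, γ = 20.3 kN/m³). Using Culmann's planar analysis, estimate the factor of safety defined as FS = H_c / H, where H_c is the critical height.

H_c = (4c'/γ) · sinβ cosφ' / [1 − cos(β − φ')]
    = (4·13.2/20.3) · sin50.8°·cos25.6° / [1 − cos25.2°]
    = 2.601 · 0.6989 / 0.0952 = 19.10 m
FS = H_c / H = 19.10 / 16.4 = 1.165

FS = 1.16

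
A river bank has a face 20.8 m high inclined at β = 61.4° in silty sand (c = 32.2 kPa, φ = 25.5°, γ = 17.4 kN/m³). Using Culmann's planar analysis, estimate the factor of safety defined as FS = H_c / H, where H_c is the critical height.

H_c = (4c/γ) · sinβ cosφ / [1 − cos(β − φ)]
    = (4·32.2/17.4) · sin61.4°·cos25.5° / [1 − cos35.9°]
    = 7.402 · 0.7925 / 0.1900 = 30.88 m
FS = H_c / H = 30.88 / 20.8 = 1.485

FS = 1.48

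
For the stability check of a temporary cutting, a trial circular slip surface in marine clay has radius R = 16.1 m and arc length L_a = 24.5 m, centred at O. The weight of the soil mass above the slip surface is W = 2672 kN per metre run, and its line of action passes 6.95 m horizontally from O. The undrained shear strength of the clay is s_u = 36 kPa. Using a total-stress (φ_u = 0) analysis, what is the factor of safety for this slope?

Taking moments about the centre O, the resisting moment is provided by the undrained shear strength acting along the arc:
M_R = s_u·L_a·R = 36·24.50·16.1 = 14200.2 kN·m/m
M_D = W·d = 2672·6.95 = 18570.4 kN·m/m
FS = M_R / M_D = 14200.2 / 18570.4 = 0.765

FS = 0.76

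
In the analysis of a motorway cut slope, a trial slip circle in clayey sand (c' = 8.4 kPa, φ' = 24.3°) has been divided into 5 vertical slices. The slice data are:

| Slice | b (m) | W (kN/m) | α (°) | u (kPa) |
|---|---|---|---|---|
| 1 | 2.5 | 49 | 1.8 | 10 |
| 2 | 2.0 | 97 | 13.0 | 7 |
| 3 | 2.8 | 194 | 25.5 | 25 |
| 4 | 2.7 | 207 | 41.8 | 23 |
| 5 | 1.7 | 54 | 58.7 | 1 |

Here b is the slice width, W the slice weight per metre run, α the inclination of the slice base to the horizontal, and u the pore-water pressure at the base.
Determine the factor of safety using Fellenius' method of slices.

FS = 0.88

Ordinary method of slices: FS = Σ[c'·Δl_i + (W_i cosα_i − u_i·Δl_i)·tanφ'] / Σ W_i sinα_i, with Δl_i = b_i / cosα_i.
Slice 1: Δl = 2.5/cos1.8° = 2.501 m; N'_1 = 49·cos1.8° − 10·2.501 = 24.0; c'Δl = 21.01; W sinα = 1.5
Slice 2: Δl = 2.0/cos13.0° = 2.053 m; N'_2 = 97·cos13.0° − 7·2.053 = 80.1; c'Δl = 17.24; W sinα = 21.8
Slice 3: Δl = 2.8/cos25.5° = 3.102 m; N'_3 = 194·cos25.5° − 25·3.102 = 97.5; c'Δl = 26.06; W sinα = 83.5
Slice 4: Δl = 2.7/cos41.8° = 3.622 m; N'_4 = 207·cos41.8° − 23·3.622 = 71.0; c'Δl = 30.42; W sinα = 138.0
Slice 5: Δl = 1.7/cos58.7° = 3.272 m; N'_5 = 54·cos58.7° − 1·3.272 = 24.8; c'Δl = 27.49; W sinα = 46.1
Σc'Δl = 122.2 kN/m; ΣN' = 297.4 kN/m; ΣW sinα = 291.0 kN/m
Resisting = 122.2 + 297.4·tan24.3° = 122.2 + 134.3 = 256.5 kN/m
FS = 256.5 / 291.0 = 0.882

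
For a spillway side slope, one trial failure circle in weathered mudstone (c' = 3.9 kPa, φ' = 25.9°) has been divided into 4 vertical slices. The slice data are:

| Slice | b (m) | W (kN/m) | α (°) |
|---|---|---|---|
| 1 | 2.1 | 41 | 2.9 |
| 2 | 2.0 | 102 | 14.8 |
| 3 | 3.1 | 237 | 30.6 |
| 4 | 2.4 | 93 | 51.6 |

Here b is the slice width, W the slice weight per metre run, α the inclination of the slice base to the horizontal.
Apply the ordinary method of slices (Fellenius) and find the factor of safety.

Ordinary method of slices: FS = Σ[c'·Δl_i + (W_i cosα_i)·tanφ'] / Σ W_i sinα_i, with Δl_i = b_i / cosα_i.
Slice 1: Δl = 2.1/cos2.9° = 2.103 m; N'_1 = 41·cos2.9° = 40.9; c'Δl = 8.20; W sinα = 2.1
Slice 2: Δl = 2.0/cos14.8° = 2.069 m; N'_2 = 102·cos14.8° = 98.6; c'Δl = 8.07; W sinα = 26.1
Slice 3: Δl = 3.1/cos30.6° = 3.602 m; N'_3 = 237·cos30.6° = 204.0; c'Δl = 14.05; W sinα = 120.6
Slice 4: Δl = 2.4/cos51.6° = 3.864 m; N'_4 = 93·cos51.6° = 57.8; c'Δl = 15.07; W sinα = 72.9
Σc'Δl = 45.4 kN/m; ΣN' = 401.3 kN/m; ΣW sinα = 221.7 kN/m
Resisting = 45.4 + 401.3·tan25.9° = 45.4 + 194.9 = 240.3 kN/m
FS = 240.3 / 221.7 = 1.084

FS = 1.08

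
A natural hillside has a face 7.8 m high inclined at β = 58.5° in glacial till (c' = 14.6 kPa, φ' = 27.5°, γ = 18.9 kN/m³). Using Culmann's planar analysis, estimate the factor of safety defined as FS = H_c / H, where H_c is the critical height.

H_c = (4c'/γ) · sinβ cosφ' / [1 − cos(β − φ')]
    = (4·14.6/18.9) · sin58.5°·cos27.5° / [1 − cos31.0°]
    = 3.090 · 0.7563 / 0.1428 = 16.36 m
FS = H_c / H = 16.36 / 7.8 = 2.098

FS = 2.10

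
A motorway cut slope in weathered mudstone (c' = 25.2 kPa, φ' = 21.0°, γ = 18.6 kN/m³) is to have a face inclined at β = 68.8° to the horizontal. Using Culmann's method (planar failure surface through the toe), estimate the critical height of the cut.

Culmann's analysis gives the critical failure plane at α_cr = (β + φ')/2 = (68.8 + 21.0)/2 = 44.9°, and the critical height
H_c = (4c'/γ) · sinβ cosφ' / [1 − cos(β − φ')]
    = (4·25.2/18.6) · sin68.8°·cos21.0° / [1 − cos(47.8°)]
    = 5.419 · 0.9323·0.9336 / [1 − 0.6717]
    = 5.419 · 0.8704 / 0.3283
    = 14.37 m

H_c = 14.37 m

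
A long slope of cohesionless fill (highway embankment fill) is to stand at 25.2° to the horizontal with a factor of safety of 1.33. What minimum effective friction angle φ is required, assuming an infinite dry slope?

φ = 32.0°

FS = tanφ/tanβ ⇒ tanφ = FS · tanβ = 1.33 · tan25.2° = 0.6259
φ = arctan(0.6259) = 32.04°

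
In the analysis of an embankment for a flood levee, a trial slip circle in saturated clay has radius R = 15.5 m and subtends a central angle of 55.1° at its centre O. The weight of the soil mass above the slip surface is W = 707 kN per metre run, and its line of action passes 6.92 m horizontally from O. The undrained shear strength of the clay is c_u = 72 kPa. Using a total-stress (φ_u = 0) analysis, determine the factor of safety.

FS = 3.40

Taking moments about the centre O, the resisting moment is provided by the undrained shear strength acting along the arc:
Arc length L_a = R·θ = 15.5·(55.1°·π/180) = 15.5·0.9617 = 14.91 m
M_R = c_u·L_a·R = 72·14.91·15.5 = 16635.1 kN·m/m
M_D = W·d = 707·6.92 = 4892.4 kN·m/m
FS = M_R / M_D = 16635.1 / 4892.4 = 3.400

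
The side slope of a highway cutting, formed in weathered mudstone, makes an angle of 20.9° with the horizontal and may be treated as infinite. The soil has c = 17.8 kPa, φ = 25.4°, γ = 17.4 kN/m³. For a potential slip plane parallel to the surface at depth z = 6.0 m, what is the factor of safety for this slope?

FS = 1.76

For an infinite slope with a slip plane parallel to the surface (no pore pressure): FS = [c + γz cos²β tanφ] / [γz sinβ cosβ].
γz = 17.4·6.0 = 104.40 kN/m²
Numerator = 17.8 + 104.40·cos²20.9°·tan25.4° = 17.8 + 104.40·0.8727·0.4748 = 61.064 kPa
Denominator = 104.40·sin20.9°·cos20.9° = 104.40·0.3567·0.9342 = 34.793 kPa
FS = 61.064 / 34.793 = 1.755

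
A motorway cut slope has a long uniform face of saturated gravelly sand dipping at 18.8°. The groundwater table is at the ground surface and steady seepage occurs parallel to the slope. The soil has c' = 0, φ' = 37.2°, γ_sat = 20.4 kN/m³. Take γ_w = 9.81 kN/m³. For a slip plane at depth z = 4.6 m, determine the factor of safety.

FS = 1.16

With seepage parallel to the slope and the water table at the surface, the effective normal stress on the slip plane uses the buoyant unit weight γ' = γ_sat − γ_w while the driving shear stress uses γ_sat:
FS = [c' + γ' z cos²β tanφ'] / [γ_sat z sinβ cosβ]
(For c' = 0 this reduces to FS = (γ'/γ_sat)·tanφ'/tanβ.)
γ' = 20.4 − 9.81 = 10.59 kN/m³
Numerator = 0.0 + 10.59·4.6·cos²18.8°·tan37.2° = 0.0 + 10.59·4.6·0.8961·0.7590 = 33.136 kPa
Denominator = 20.4·4.6·sin18.8°·cos18.8° = 20.4·4.6·0.3223·0.9466 = 28.628 kPa
FS = 33.136 / 28.628 = 1.157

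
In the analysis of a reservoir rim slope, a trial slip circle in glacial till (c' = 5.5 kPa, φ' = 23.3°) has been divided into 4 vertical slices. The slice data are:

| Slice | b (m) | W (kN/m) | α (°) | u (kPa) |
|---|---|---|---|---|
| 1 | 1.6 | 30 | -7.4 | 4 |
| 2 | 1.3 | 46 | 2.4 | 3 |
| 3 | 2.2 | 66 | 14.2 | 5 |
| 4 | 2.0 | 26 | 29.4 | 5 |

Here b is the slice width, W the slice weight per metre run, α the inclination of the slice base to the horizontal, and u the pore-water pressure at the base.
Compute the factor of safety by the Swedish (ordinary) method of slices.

FS = 3.58

Ordinary method of slices: FS = Σ[c'·Δl_i + (W_i cosα_i − u_i·Δl_i)·tanφ'] / Σ W_i sinα_i, with Δl_i = b_i / cosα_i.
Slice 1: Δl = 1.6/cos(-7.4°) = 1.613 m; N'_1 = 30·cos(-7.4°) − 4·1.613 = 23.3; c'Δl = 8.87; W sinα = -3.9
Slice 2: Δl = 1.3/cos2.4° = 1.301 m; N'_2 = 46·cos2.4° − 3·1.301 = 42.1; c'Δl = 7.16; W sinα = 1.9
Slice 3: Δl = 2.2/cos14.2° = 2.269 m; N'_3 = 66·cos14.2° − 5·2.269 = 52.6; c'Δl = 12.48; W sinα = 16.2
Slice 4: Δl = 2.0/cos29.4° = 2.296 m; N'_4 = 26·cos29.4° − 5·2.296 = 11.2; c'Δl = 12.63; W sinα = 12.8
Σc'Δl = 41.1 kN/m; ΣN' = 129.2 kN/m; ΣW sinα = 27.0 kN/m
Resisting = 41.1 + 129.2·tan23.3° = 41.1 + 55.6 = 96.8 kN/m
FS = 96.8 / 27.0 = 3.582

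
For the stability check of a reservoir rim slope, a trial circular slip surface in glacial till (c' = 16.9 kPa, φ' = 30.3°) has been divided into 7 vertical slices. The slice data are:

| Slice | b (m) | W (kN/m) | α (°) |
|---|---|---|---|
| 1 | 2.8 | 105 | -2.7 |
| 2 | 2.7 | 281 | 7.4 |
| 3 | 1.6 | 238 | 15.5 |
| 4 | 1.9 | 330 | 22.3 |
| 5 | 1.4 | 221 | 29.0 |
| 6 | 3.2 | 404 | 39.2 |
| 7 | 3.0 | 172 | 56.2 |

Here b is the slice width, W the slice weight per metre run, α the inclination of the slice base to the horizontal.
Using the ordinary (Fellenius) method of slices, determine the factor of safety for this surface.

FS = 1.70

Ordinary method of slices: FS = Σ[c'·Δl_i + (W_i cosα_i)·tanφ'] / Σ W_i sinα_i, with Δl_i = b_i / cosα_i.
Slice 1: Δl = 2.8/cos(-2.7°) = 2.803 m; N'_1 = 105·cos(-2.7°) = 104.9; c'Δl = 47.37; W sinα = -4.9
Slice 2: Δl = 2.7/cos7.4° = 2.723 m; N'_2 = 281·cos7.4° = 278.7; c'Δl = 46.01; W sinα = 36.2
Slice 3: Δl = 1.6/cos15.5° = 1.660 m; N'_3 = 238·cos15.5° = 229.3; c'Δl = 28.06; W sinα = 63.6
Slice 4: Δl = 1.9/cos22.3° = 2.054 m; N'_4 = 330·cos22.3° = 305.3; c'Δl = 34.71; W sinα = 125.2
Slice 5: Δl = 1.4/cos29.0° = 1.601 m; N'_5 = 221·cos29.0° = 193.3; c'Δl = 27.05; W sinα = 107.1
Slice 6: Δl = 3.2/cos39.2° = 4.129 m; N'_6 = 404·cos39.2° = 313.1; c'Δl = 69.79; W sinα = 255.3
Slice 7: Δl = 3.0/cos56.2° = 5.393 m; N'_7 = 172·cos56.2° = 95.7; c'Δl = 91.14; W sinα = 142.9
Σc'Δl = 344.1 kN/m; ΣN' = 1520.3 kN/m; ΣW sinα = 725.5 kN/m
Resisting = 344.1 + 1520.3·tan30.3° = 344.1 + 888.4 = 1232.5 kN/m
FS = 1232.5 / 725.5 = 1.699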